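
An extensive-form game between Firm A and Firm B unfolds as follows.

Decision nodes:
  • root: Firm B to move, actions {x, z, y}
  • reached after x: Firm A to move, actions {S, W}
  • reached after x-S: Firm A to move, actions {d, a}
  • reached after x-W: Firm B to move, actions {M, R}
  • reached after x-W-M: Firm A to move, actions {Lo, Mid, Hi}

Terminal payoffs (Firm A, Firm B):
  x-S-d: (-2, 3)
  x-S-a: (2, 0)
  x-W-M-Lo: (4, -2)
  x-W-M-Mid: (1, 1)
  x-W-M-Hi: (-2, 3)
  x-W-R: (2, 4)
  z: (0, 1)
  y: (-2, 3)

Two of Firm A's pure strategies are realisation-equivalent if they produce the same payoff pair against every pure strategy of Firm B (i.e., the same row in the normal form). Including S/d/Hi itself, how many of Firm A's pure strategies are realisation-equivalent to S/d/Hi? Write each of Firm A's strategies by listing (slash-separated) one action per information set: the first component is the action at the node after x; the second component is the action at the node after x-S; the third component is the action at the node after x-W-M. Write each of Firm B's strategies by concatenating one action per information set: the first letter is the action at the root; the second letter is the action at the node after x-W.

3

Row for S/d/Hi (columns xM, xR, zM, zR, yM, yR): (-2,3) (-2,3) (0,1) (0,1) (-2,3) (-2,3).
Under S/d/Hi, Firm A's choice at the node after x-W-M can never be reached regardless of what Firm B does, so varying those choices leaves every outcome unchanged.
Holding the reachable choices fixed and varying the unreachable one freely already gives 3 equivalent strategies.
No other strategy reproduces this row, so those 3 are the full class: S/d/Lo, S/d/Mid, S/d/Hi.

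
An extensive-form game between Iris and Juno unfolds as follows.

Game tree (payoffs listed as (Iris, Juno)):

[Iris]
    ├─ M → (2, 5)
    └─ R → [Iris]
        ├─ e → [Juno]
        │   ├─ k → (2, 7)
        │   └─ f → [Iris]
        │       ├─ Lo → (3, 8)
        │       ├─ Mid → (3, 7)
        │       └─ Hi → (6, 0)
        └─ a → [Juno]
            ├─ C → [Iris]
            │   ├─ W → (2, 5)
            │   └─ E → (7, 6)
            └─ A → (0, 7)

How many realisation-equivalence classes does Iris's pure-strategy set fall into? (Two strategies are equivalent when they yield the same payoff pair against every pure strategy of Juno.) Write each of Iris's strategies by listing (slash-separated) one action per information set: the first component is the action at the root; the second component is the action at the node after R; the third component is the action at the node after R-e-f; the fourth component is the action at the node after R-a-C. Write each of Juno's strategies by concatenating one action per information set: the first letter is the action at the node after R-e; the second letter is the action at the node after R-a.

Iris has 24 pure strategies: M/e/Lo/W, M/e/Lo/E, M/e/Mid/W, M/e/Mid/E, M/e/Hi/W, M/e/Hi/E, M/a/Lo/W, M/a/Lo/E, M/a/Mid/W, M/a/Mid/E, M/a/Hi/W, M/a/Hi/E, R/e/Lo/W, R/e/Lo/E, R/e/Mid/W, R/e/Mid/E, R/e/Hi/W, R/e/Hi/E, R/a/Lo/W, R/a/Lo/E, R/a/Mid/W, R/a/Mid/E, R/a/Hi/W, R/a/Hi/E. Columns: kC, kA, fC, fA.
{M/e/Lo/W, M/e/Lo/E, M/e/Mid/W, M/e/Mid/E, M/e/Hi/W, M/e/Hi/E, M/a/Lo/W, M/a/Lo/E, M/a/Mid/W, M/a/Mid/E, M/a/Hi/W, M/a/Hi/E} → row (2,5) (2,5) (2,5) (2,5)
{R/e/Lo/W, R/e/Lo/E} → row (2,7) (2,7) (3,8) (3,8)
{R/e/Mid/W, R/e/Mid/E} → row (2,7) (2,7) (3,7) (3,7)
{R/e/Hi/W, R/e/Hi/E} → row (2,7) (2,7) (6,0) (6,0)
{R/a/Lo/W, R/a/Mid/W, R/a/Hi/W} → row (2,5) (0,7) (2,5) (0,7)
{R/a/Lo/E, R/a/Mid/E, R/a/Hi/E} → row (7,6) (0,7) (7,6) (0,7)
That's 6 distinct rows out of 24 strategies.

6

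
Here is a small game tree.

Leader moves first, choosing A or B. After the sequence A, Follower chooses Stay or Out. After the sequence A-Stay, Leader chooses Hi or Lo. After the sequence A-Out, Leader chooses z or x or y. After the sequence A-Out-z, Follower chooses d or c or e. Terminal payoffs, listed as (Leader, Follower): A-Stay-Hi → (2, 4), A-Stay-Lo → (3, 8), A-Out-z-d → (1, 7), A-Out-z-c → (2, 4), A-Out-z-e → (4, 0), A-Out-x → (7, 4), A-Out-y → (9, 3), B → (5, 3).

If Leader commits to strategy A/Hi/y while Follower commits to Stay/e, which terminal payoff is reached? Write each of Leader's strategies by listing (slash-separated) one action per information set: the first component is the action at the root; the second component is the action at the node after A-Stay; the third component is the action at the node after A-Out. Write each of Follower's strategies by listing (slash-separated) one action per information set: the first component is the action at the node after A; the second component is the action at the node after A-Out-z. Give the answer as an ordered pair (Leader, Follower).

(2, 4)

Trace the play path from the root:
  Leader plays A
  Follower plays Stay at [A]
  Leader plays Hi at [A-Stay]
→ terminal payoff (2, 4).
(Leader's choice at the node after A-Out is never reached on this path, so it doesn't affect the outcome.)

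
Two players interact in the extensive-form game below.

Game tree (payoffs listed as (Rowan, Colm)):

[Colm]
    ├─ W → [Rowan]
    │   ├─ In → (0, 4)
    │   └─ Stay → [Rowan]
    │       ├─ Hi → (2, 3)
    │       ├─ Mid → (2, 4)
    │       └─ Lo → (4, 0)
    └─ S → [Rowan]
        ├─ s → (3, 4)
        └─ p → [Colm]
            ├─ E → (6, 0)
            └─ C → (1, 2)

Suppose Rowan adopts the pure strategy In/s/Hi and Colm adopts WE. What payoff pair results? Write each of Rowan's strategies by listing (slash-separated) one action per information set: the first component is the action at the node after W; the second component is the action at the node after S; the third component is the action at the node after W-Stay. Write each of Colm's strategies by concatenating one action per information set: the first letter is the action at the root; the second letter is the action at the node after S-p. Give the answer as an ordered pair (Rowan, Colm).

Trace the play path from the root:
  Colm plays W
  Rowan plays In at [W]
→ terminal payoff (0, 4).
(Rowan's choice at the node after S is never reached on this path, so it doesn't affect the outcome.)

(0, 4)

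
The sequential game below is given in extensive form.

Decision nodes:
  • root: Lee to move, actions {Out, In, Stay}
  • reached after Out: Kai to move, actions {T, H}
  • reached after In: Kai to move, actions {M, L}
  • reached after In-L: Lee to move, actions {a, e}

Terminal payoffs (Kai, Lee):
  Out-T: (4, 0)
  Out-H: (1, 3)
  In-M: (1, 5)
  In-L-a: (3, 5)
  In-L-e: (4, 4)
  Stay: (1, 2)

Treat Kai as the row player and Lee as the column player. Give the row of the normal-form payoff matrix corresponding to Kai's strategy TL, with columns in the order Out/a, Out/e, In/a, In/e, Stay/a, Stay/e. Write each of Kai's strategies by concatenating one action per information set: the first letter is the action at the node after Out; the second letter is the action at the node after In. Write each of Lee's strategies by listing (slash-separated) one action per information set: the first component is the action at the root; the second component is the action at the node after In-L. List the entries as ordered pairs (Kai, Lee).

(4,0) (4,0) (3,5) (4,4) (1,2) (1,2)

vs Out/a: Lee plays Out → Kai plays T at [Out] → (4, 0)
vs Out/e: Lee plays Out → Kai plays T at [Out] → (4, 0)
vs In/a: Lee plays In → Kai plays L at [In] → Lee plays a at [In-L] → (3, 5)
vs In/e: Lee plays In → Kai plays L at [In] → Lee plays e at [In-L] → (4, 4)
vs Stay/a: Lee plays Stay → (1, 2)
vs Stay/e: Lee plays Stay → (1, 2)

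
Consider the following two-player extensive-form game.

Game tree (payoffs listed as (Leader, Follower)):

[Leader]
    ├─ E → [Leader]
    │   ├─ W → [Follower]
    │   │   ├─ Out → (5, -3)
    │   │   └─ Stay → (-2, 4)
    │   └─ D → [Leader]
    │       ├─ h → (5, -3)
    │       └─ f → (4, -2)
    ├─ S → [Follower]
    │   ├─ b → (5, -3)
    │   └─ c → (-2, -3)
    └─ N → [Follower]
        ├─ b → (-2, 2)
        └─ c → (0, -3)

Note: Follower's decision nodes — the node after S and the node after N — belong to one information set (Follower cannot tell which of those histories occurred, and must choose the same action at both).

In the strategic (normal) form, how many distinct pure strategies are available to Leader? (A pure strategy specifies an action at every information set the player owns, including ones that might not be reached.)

Leader owns the root with actions {E, S, N} — three choices.
Leader owns the node after E with actions {W, D} — two choices.
Leader owns the node after E-D with actions {h, f} — two choices.
A pure strategy fixes one action at each information set independently, so the count is the product 3 × 2 × 2 = 12.
(For reference, Follower has 4 pure strategies, giving a 12×4 normal-form matrix.)

12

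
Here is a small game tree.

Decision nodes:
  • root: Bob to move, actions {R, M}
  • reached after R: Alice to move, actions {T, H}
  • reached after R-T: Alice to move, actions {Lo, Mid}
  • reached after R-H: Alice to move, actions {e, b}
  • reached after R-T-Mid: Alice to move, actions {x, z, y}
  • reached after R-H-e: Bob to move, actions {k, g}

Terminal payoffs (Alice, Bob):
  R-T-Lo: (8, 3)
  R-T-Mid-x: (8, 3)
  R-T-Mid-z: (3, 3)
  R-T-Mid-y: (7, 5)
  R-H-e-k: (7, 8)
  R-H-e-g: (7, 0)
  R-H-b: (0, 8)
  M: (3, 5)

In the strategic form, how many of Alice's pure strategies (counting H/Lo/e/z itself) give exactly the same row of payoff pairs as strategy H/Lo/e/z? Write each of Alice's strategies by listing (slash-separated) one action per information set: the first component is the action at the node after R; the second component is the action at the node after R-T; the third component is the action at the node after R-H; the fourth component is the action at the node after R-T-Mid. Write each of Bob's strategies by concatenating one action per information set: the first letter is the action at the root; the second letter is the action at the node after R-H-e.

6

Row for H/Lo/e/z (columns Rk, Rg, Mk, Mg): (7,8) (7,0) (3,5) (3,5).
Under H/Lo/e/z, Alice's choice at the node after R-T and at the node after R-T-Mid can never be reached regardless of what Bob does, so varying those choices leaves every outcome unchanged.
Holding the reachable choices fixed and varying the unreachable ones freely already gives 2 × 3 = 6 equivalent strategies.
No other strategy reproduces this row, so those 6 are the full class: H/Lo/e/x, H/Lo/e/z, H/Lo/e/y, H/Mid/e/x, H/Mid/e/z, H/Mid/e/y.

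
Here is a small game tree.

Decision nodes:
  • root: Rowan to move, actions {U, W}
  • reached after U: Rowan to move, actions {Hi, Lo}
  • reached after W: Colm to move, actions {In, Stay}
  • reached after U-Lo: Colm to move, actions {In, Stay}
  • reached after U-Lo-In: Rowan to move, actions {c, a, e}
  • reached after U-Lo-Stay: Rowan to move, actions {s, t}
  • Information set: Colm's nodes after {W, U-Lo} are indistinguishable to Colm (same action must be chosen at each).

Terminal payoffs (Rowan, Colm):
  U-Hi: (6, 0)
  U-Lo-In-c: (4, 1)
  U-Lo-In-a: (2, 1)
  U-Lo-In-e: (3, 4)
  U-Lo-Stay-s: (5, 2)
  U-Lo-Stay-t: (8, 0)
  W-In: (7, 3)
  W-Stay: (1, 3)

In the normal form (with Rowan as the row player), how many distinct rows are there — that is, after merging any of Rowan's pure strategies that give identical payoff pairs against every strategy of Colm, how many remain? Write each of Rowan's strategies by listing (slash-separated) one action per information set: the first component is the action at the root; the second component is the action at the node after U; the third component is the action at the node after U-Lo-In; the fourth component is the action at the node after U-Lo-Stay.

Rowan has 24 pure strategies: U/Hi/c/s, U/Hi/c/t, U/Hi/a/s, U/Hi/a/t, U/Hi/e/s, U/Hi/e/t, U/Lo/c/s, U/Lo/c/t, U/Lo/a/s, U/Lo/a/t, U/Lo/e/s, U/Lo/e/t, W/Hi/c/s, W/Hi/c/t, W/Hi/a/s, W/Hi/a/t, W/Hi/e/s, W/Hi/e/t, W/Lo/c/s, W/Lo/c/t, W/Lo/a/s, W/Lo/a/t, W/Lo/e/s, W/Lo/e/t. Columns: In, Stay.
{U/Hi/c/s, U/Hi/c/t, U/Hi/a/s, U/Hi/a/t, U/Hi/e/s, U/Hi/e/t} → row (6,0) (6,0)
{U/Lo/c/s} → row (4,1) (5,2)
{U/Lo/c/t} → row (4,1) (8,0)
{U/Lo/a/s} → row (2,1) (5,2)
{U/Lo/a/t} → row (2,1) (8,0)
{U/Lo/e/s} → row (3,4) (5,2)
{U/Lo/e/t} → row (3,4) (8,0)
{W/Hi/c/s, W/Hi/c/t, W/Hi/a/s, W/Hi/a/t, W/Hi/e/s, W/Hi/e/t, W/Lo/c/s, W/Lo/c/t, W/Lo/a/s, W/Lo/a/t, W/Lo/e/s, W/Lo/e/t} → row (7,3) (1,3)
That's 8 distinct rows out of 24 strategies.

8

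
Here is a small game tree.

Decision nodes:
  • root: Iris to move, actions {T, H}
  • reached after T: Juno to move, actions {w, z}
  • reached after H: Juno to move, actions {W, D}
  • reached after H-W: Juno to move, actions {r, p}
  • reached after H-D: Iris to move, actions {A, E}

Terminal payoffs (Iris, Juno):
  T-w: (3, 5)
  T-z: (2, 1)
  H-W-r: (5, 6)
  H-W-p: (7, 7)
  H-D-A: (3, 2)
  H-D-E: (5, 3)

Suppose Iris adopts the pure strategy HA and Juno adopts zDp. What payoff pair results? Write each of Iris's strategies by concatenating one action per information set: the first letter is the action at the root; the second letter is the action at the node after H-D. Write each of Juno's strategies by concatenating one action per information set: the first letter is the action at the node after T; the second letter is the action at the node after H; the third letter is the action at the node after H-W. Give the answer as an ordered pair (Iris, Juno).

(3, 2)

Trace the play path from the root:
  Iris plays H
  Juno plays D at [H]
  Iris plays A at [H-D]
→ terminal payoff (3, 2).
(Juno's choice at the node after T is never reached on this path, so it doesn't affect the outcome.)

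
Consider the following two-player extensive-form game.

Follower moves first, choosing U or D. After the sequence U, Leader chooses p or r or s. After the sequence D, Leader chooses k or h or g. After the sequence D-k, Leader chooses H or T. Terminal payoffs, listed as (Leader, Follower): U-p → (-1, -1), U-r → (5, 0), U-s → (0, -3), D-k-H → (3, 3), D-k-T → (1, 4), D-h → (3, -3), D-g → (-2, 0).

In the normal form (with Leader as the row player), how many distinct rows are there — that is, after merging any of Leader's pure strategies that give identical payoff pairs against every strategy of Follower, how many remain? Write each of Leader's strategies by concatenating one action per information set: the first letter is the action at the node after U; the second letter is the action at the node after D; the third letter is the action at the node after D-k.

Leader has 18 pure strategies: pkH, pkT, phH, phT, pgH, pgT, rkH, rkT, rhH, rhT, rgH, rgT, skH, skT, shH, shT, sgH, sgT. Columns: U, D.
{pkH} → row (-1,-1) (3,3)
{pkT} → row (-1,-1) (1,4)
{phH, phT} → row (-1,-1) (3,-3)
{pgH, pgT} → row (-1,-1) (-2,0)
{rkH} → row (5,0) (3,3)
{rkT} → row (5,0) (1,4)
{rhH, rhT} → row (5,0) (3,-3)
{rgH, rgT} → row (5,0) (-2,0)
{skH} → row (0,-3) (3,3)
{skT} → row (0,-3) (1,4)
{shH, shT} → row (0,-3) (3,-3)
{sgH, sgT} → row (0,-3) (-2,0)
That's 12 distinct rows out of 18 strategies.

12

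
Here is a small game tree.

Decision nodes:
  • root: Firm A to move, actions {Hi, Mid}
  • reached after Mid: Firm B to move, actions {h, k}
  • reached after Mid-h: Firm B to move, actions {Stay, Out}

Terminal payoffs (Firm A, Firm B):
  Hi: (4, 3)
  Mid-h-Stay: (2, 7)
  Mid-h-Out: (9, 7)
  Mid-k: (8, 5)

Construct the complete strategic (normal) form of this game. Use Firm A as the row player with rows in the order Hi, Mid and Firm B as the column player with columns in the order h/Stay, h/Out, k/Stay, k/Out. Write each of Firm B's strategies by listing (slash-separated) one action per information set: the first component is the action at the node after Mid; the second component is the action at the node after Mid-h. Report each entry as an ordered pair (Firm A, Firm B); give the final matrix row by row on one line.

Row Hi: h/Stay→(4,3), h/Out→(4,3), k/Stay→(4,3), k/Out→(4,3)
Row Mid: h/Stay→(2,7), h/Out→(9,7), k/Stay→(8,5), k/Out→(8,5)

Hi: (4,3) (4,3) (4,3) (4,3) | Mid: (2,7) (9,7) (8,5) (8,5)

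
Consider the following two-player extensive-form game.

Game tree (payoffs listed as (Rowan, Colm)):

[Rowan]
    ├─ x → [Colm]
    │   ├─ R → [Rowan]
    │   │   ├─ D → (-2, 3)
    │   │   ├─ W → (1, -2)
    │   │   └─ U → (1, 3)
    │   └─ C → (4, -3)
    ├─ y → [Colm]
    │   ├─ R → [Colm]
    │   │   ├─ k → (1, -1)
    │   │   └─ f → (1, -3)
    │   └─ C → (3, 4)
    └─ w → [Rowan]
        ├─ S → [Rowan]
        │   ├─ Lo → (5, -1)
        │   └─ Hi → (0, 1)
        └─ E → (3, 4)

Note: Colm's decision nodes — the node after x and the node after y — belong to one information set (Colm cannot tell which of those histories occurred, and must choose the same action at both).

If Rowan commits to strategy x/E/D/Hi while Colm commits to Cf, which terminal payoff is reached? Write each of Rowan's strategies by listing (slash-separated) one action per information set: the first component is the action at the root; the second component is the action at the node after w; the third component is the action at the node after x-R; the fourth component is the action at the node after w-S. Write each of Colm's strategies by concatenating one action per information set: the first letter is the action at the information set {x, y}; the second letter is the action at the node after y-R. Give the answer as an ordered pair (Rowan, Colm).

Trace the play path from the root:
  Rowan plays x
  Colm plays C at [x]
→ terminal payoff (4, -3).
(Rowan's choice at the node after w is never reached on this path, so it doesn't affect the outcome.)

(4, -3)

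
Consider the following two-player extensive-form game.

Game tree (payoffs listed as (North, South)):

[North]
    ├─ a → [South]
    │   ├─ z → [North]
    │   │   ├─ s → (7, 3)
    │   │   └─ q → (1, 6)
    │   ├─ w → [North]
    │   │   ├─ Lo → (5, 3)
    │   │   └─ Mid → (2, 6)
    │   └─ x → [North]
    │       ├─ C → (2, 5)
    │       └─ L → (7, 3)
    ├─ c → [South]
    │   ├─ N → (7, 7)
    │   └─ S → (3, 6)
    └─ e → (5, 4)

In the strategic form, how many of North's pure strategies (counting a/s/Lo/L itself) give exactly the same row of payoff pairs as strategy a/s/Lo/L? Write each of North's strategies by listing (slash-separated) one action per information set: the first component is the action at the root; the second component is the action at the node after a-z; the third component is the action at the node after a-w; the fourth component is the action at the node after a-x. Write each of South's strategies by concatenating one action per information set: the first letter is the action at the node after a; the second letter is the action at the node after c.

1

Row for a/s/Lo/L (columns zN, zS, wN, wS, xN, xS): (7,3) (7,3) (5,3) (5,3) (7,3) (7,3).
Every one of North's information sets is on the play path for some reply by South when North follows a/s/Lo/L.
Changing the action at any of them therefore changes at least one column, so only a/s/Lo/L itself gives this row.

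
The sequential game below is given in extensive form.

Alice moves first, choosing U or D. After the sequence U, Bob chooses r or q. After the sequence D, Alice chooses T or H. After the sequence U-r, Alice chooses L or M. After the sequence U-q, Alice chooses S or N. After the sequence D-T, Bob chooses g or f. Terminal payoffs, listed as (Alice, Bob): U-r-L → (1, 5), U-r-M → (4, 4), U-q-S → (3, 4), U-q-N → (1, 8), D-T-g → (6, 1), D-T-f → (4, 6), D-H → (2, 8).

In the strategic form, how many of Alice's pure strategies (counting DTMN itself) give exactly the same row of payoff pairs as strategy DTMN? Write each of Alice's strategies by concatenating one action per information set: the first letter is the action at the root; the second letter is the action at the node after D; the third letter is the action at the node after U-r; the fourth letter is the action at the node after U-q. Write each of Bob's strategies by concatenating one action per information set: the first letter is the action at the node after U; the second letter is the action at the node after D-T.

Row for DTMN (columns rg, rf, qg, qf): (6,1) (4,6) (6,1) (4,6).
Under DTMN, Alice's choice at the node after U-r and at the node after U-q can never be reached regardless of what Bob does, so varying those choices leaves every outcome unchanged.
Holding the reachable choices fixed and varying the unreachable ones freely already gives 2 × 2 = 4 equivalent strategies.
No other strategy reproduces this row, so those 4 are the full class: DTLS, DTLN, DTMS, DTMN.

4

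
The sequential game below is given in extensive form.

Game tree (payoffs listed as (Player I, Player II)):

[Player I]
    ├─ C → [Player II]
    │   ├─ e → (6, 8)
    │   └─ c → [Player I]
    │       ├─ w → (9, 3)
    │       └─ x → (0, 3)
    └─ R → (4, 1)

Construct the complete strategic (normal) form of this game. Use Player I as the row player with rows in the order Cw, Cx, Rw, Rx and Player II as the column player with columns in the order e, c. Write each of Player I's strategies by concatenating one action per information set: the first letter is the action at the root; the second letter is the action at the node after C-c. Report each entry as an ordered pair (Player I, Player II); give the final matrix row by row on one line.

            e        c
  Cw    (6,8)    (9,3)
  Cx    (6,8)    (0,3)
  Rw    (4,1)    (4,1)
  Rx    (4,1)    (4,1)

Cw: (6,8) (9,3) | Cx: (6,8) (0,3) | Rw: (4,1) (4,1) | Rx: (4,1) (4,1)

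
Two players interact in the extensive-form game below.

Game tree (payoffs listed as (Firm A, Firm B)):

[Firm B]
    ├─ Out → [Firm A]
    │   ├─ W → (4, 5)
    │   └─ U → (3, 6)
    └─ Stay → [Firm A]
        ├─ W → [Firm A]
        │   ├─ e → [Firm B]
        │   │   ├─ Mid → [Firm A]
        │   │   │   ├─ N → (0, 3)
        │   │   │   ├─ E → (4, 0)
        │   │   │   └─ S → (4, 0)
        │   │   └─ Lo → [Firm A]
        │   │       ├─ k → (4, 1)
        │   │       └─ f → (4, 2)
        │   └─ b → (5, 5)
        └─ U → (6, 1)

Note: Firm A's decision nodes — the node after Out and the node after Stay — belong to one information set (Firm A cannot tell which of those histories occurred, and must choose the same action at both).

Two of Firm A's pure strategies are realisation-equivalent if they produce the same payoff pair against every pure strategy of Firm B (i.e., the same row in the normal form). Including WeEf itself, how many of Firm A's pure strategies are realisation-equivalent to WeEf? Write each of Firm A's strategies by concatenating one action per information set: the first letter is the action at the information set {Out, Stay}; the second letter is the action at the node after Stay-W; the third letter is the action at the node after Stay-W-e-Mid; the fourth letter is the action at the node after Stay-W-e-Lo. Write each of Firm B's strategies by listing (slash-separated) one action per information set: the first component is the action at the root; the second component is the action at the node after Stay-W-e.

Row for WeEf (columns Out/Mid, Out/Lo, Stay/Mid, Stay/Lo): (4,5) (4,5) (4,0) (4,2).
Every one of Firm A's information sets is on the play path for some reply by Firm B when Firm A follows WeEf.
Even so, WeSf happens to produce the same payoff in every column — so 2 strategies share this row.

2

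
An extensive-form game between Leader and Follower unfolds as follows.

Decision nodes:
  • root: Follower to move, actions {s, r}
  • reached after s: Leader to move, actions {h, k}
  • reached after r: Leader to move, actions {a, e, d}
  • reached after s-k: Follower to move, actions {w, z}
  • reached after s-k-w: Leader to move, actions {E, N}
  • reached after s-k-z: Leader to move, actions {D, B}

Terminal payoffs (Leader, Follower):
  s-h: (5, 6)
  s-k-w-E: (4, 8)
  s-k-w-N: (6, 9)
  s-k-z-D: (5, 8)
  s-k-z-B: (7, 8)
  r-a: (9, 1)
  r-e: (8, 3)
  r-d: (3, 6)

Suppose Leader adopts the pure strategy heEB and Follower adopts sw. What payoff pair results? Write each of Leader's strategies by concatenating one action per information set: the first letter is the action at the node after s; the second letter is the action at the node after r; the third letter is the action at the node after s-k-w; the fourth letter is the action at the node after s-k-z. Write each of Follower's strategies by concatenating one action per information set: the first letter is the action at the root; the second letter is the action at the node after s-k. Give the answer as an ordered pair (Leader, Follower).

(5, 6)

Trace the play path from the root:
  Follower plays s
  Leader plays h at [s]
→ terminal payoff (5, 6).
(Leader's choice at the node after r is never reached on this path, so it doesn't affect the outcome.)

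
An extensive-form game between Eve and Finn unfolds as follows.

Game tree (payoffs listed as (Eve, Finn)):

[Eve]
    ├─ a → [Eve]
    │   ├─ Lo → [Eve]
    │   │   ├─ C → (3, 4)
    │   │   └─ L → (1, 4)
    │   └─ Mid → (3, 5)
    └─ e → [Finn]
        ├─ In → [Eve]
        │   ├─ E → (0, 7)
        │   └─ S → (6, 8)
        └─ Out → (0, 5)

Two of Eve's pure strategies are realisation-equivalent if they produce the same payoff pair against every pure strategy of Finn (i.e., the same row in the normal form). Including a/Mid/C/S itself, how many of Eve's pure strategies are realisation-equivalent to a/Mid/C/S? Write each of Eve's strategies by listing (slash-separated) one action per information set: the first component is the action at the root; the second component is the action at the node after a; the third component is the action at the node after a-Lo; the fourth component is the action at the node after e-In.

Row for a/Mid/C/S (columns In, Out): (3,5) (3,5).
Under a/Mid/C/S, Eve's choice at the node after a-Lo and at the node after e-In can never be reached regardless of what Finn does, so varying those choices leaves every outcome unchanged.
Holding the reachable choices fixed and varying the unreachable ones freely already gives 2 × 2 = 4 equivalent strategies.
No other strategy reproduces this row, so those 4 are the full class: a/Mid/C/E, a/Mid/C/S, a/Mid/L/E, a/Mid/L/S.

4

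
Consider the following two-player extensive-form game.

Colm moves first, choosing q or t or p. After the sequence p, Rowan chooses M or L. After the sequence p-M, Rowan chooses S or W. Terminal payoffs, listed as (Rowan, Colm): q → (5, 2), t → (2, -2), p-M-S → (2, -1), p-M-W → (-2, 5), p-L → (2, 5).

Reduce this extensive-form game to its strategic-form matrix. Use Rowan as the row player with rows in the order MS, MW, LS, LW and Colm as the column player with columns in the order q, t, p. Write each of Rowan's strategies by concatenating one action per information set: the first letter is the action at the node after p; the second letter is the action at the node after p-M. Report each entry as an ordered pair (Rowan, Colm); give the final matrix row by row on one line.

            q        t        p
  MS    (5,2)   (2,-2)   (2,-1)
  MW    (5,2)   (2,-2)   (-2,5)
  LS    (5,2)   (2,-2)    (2,5)
  LW    (5,2)   (2,-2)    (2,5)

MS: (5,2) (2,-2) (2,-1) | MW: (5,2) (2,-2) (-2,5) | LS: (5,2) (2,-2) (2,5) | LW: (5,2) (2,-2) (2,5)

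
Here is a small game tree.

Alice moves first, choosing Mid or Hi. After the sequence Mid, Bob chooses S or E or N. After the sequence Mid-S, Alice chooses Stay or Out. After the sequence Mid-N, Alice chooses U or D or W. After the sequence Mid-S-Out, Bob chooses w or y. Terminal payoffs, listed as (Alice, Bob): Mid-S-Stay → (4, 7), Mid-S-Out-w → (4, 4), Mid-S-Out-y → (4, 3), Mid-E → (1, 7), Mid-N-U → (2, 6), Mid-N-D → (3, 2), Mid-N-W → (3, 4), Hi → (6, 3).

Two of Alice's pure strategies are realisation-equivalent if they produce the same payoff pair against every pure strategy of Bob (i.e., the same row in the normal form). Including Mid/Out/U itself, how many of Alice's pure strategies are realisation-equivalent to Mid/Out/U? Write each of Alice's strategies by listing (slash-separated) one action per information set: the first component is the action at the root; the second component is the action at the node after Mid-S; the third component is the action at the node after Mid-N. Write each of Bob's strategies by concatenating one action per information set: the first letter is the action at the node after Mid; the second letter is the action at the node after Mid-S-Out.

1

Row for Mid/Out/U (columns Sw, Sy, Ew, Ey, Nw, Ny): (4,4) (4,3) (1,7) (1,7) (2,6) (2,6).
Every one of Alice's information sets is on the play path for some reply by Bob when Alice follows Mid/Out/U.
Changing the action at any of them therefore changes at least one column, so only Mid/Out/U itself gives this row.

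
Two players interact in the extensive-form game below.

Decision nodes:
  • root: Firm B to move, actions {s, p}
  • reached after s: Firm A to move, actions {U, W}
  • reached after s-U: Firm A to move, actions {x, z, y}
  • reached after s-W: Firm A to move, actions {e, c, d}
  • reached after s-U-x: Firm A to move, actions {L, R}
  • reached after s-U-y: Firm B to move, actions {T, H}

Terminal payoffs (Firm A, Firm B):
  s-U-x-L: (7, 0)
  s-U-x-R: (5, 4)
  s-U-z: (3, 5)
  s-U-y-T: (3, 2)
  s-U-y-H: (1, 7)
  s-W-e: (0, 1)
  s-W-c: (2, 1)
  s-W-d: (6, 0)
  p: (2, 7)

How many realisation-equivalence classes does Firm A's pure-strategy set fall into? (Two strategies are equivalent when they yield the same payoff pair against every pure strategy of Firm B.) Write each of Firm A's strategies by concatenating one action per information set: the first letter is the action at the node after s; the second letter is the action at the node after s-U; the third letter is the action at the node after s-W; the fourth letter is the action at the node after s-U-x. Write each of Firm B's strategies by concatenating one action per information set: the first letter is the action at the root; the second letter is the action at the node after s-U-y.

7

Firm A has 36 pure strategies: UxeL, UxeR, UxcL, UxcR, UxdL, UxdR, UzeL, UzeR, UzcL, UzcR, UzdL, UzdR, UyeL, UyeR, UycL, UycR, UydL, UydR, WxeL, WxeR, WxcL, WxcR, WxdL, WxdR, WzeL, WzeR, WzcL, WzcR, WzdL, WzdR, WyeL, WyeR, WycL, WycR, WydL, WydR. Columns: sT, sH, pT, pH.
{UxeL, UxcL, UxdL} → row (7,0) (7,0) (2,7) (2,7)
{UxeR, UxcR, UxdR} → row (5,4) (5,4) (2,7) (2,7)
{UzeL, UzeR, UzcL, UzcR, UzdL, UzdR} → row (3,5) (3,5) (2,7) (2,7)
{UyeL, UyeR, UycL, UycR, UydL, UydR} → row (3,2) (1,7) (2,7) (2,7)
{WxeL, WxeR, WzeL, WzeR, WyeL, WyeR} → row (0,1) (0,1) (2,7) (2,7)
{WxcL, WxcR, WzcL, WzcR, WycL, WycR} → row (2,1) (2,1) (2,7) (2,7)
{WxdL, WxdR, WzdL, WzdR, WydL, WydR} → row (6,0) (6,0) (2,7) (2,7)
That's 7 distinct rows out of 36 strategies.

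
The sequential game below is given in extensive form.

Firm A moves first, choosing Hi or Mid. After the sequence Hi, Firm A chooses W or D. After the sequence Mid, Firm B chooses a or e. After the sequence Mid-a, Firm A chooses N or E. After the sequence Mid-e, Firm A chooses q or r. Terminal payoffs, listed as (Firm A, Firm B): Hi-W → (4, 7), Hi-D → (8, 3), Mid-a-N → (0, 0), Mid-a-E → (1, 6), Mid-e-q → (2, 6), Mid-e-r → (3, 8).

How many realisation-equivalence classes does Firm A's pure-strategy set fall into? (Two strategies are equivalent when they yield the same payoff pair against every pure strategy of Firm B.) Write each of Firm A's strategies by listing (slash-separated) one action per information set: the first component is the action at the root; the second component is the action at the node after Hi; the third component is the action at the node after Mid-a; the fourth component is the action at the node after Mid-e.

Firm A has 16 pure strategies: Hi/W/N/q, Hi/W/N/r, Hi/W/E/q, Hi/W/E/r, Hi/D/N/q, Hi/D/N/r, Hi/D/E/q, Hi/D/E/r, Mid/W/N/q, Mid/W/N/r, Mid/W/E/q, Mid/W/E/r, Mid/D/N/q, Mid/D/N/r, Mid/D/E/q, Mid/D/E/r. Columns: a, e.
{Hi/W/N/q, Hi/W/N/r, Hi/W/E/q, Hi/W/E/r} → row (4,7) (4,7)
{Hi/D/N/q, Hi/D/N/r, Hi/D/E/q, Hi/D/E/r} → row (8,3) (8,3)
{Mid/W/N/q, Mid/D/N/q} → row (0,0) (2,6)
{Mid/W/N/r, Mid/D/N/r} → row (0,0) (3,8)
{Mid/W/E/q, Mid/D/E/q} → row (1,6) (2,6)
{Mid/W/E/r, Mid/D/E/r} → row (1,6) (3,8)
That's 6 distinct rows out of 16 strategies.

6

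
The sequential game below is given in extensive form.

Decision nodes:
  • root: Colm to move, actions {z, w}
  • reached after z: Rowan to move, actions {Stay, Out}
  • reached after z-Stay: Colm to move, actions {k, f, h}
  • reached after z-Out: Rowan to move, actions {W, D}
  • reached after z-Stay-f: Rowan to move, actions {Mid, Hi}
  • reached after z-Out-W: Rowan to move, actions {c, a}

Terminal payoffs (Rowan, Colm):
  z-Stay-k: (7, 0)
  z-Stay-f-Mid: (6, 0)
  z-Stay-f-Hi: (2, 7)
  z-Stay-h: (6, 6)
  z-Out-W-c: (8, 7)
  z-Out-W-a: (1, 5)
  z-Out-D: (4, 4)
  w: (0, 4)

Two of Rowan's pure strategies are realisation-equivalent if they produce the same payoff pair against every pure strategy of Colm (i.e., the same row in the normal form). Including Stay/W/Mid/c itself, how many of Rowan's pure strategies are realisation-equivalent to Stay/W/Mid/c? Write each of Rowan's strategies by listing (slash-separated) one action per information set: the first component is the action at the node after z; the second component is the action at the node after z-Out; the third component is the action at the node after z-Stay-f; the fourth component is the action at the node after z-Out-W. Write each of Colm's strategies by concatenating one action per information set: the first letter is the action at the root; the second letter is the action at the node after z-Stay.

Row for Stay/W/Mid/c (columns zk, zf, zh, wk, wf, wh): (7,0) (6,0) (6,6) (0,4) (0,4) (0,4).
Under Stay/W/Mid/c, Rowan's choice at the node after z-Out and at the node after z-Out-W can never be reached regardless of what Colm does, so varying those choices leaves every outcome unchanged.
Holding the reachable choices fixed and varying the unreachable ones freely already gives 2 × 2 = 4 equivalent strategies.
No other strategy reproduces this row, so those 4 are the full class: Stay/W/Mid/c, Stay/W/Mid/a, Stay/D/Mid/c, Stay/D/Mid/a.

4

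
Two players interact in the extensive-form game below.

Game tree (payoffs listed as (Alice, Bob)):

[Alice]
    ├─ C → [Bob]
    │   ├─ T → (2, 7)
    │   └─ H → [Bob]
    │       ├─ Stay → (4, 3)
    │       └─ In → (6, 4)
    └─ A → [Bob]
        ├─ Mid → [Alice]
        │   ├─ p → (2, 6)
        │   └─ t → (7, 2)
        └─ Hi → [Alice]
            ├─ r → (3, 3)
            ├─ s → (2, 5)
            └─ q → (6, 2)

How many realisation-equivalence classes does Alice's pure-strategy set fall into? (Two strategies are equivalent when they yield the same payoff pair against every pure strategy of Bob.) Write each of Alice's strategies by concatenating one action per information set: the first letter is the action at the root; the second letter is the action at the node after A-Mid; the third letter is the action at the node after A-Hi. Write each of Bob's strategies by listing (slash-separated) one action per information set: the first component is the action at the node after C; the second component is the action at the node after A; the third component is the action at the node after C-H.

Alice has 12 pure strategies: Cpr, Cps, Cpq, Ctr, Cts, Ctq, Apr, Aps, Apq, Atr, Ats, Atq. Columns: T/Mid/Stay, T/Mid/In, T/Hi/Stay, T/Hi/In, H/Mid/Stay, H/Mid/In, H/Hi/Stay, H/Hi/In.
{Cpr, Cps, Cpq, Ctr, Cts, Ctq} → row (2,7) (2,7) (2,7) (2,7) (4,3) (6,4) (4,3) (6,4)
{Apr} → row (2,6) (2,6) (3,3) (3,3) (2,6) (2,6) (3,3) (3,3)
{Aps} → row (2,6) (2,6) (2,5) (2,5) (2,6) (2,6) (2,5) (2,5)
{Apq} → row (2,6) (2,6) (6,2) (6,2) (2,6) (2,6) (6,2) (6,2)
{Atr} → row (7,2) (7,2) (3,3) (3,3) (7,2) (7,2) (3,3) (3,3)
{Ats} → row (7,2) (7,2) (2,5) (2,5) (7,2) (7,2) (2,5) (2,5)
{Atq} → row (7,2) (7,2) (6,2) (6,2) (7,2) (7,2) (6,2) (6,2)
That's 7 distinct rows out of 12 strategies.

7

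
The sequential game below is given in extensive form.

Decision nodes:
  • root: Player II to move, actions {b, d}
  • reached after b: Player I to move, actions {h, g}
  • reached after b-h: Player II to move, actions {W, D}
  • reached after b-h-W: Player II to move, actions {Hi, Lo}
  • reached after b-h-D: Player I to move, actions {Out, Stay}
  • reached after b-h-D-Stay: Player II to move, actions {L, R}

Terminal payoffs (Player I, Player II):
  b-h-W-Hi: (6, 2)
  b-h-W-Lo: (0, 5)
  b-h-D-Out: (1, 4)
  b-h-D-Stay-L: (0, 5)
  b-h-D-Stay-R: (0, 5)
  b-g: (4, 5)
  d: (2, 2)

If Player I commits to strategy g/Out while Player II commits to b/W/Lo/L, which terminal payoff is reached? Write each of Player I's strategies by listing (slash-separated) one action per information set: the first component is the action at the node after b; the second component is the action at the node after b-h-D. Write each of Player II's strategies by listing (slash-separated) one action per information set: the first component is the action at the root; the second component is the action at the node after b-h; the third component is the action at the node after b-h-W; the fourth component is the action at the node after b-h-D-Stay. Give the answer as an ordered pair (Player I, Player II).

Trace the play path from the root:
  Player II plays b
  Player I plays g at [b]
→ terminal payoff (4, 5).
(Player I's choice at the node after b-h-D is never reached on this path, so it doesn't affect the outcome.)

(4, 5)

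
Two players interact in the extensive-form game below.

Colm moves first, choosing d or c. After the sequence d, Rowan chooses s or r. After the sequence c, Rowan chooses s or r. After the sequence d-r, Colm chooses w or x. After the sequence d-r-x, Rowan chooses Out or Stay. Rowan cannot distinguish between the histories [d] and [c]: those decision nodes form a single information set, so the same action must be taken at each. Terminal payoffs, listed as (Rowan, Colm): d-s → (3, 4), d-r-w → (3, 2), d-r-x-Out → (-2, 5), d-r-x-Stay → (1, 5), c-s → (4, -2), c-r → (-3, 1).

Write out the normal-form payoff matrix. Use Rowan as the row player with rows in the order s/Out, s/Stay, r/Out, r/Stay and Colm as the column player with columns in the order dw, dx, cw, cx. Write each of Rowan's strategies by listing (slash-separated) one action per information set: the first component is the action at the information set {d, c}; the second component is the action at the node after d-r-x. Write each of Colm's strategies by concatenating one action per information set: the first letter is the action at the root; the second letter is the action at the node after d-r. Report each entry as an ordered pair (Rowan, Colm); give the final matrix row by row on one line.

s/Out: (3,4) (3,4) (4,-2) (4,-2) | s/Stay: (3,4) (3,4) (4,-2) (4,-2) | r/Out: (3,2) (-2,5) (-3,1) (-3,1) | r/Stay: (3,2) (1,5) (-3,1) (-3,1)

Row s/Out: dw→(3,4), dx→(3,4), cw→(4,-2), cx→(4,-2)
Row s/Stay: dw→(3,4), dx→(3,4), cw→(4,-2), cx→(4,-2)
Row r/Out: dw→(3,2), dx→(-2,5), cw→(-3,1), cx→(-3,1)
Row r/Stay: dw→(3,2), dx→(1,5), cw→(-3,1), cx→(-3,1)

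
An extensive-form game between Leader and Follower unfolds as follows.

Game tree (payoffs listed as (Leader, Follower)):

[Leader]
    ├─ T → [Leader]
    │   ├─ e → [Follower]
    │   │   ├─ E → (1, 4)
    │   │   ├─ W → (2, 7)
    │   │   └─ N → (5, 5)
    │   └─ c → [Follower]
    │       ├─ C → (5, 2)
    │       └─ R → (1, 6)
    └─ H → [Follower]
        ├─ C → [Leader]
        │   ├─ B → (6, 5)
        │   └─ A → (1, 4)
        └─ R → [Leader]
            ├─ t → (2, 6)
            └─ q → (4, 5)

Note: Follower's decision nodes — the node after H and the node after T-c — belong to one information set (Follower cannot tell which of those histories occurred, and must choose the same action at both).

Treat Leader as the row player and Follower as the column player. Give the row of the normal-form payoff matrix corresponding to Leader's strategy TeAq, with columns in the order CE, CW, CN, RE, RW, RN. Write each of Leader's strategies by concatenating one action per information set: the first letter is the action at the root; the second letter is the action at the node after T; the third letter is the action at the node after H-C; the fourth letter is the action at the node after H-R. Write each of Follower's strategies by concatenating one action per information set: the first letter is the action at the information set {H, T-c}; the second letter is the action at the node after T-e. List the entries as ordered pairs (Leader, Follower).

vs CE: Leader plays T → Leader plays e at [T] → Follower plays E at [T-e] → (1, 4)
vs CW: Leader plays T → Leader plays e at [T] → Follower plays W at [T-e] → (2, 7)
vs CN: Leader plays T → Leader plays e at [T] → Follower plays N at [T-e] → (5, 5)
vs RE: Leader plays T → Leader plays e at [T] → Follower plays E at [T-e] → (1, 4)
vs RW: Leader plays T → Leader plays e at [T] → Follower plays W at [T-e] → (2, 7)
vs RN: Leader plays T → Leader plays e at [T] → Follower plays N at [T-e] → (5, 5)

(1,4) (2,7) (5,5) (1,4) (2,7) (5,5)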